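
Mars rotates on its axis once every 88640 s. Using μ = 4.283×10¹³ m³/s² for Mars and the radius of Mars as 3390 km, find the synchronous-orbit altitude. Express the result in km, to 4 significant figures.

A synchronous orbit has period T, so by Kepler's third law a = (μT²/4π²)^(1/3).
μT²/4π² = 4.283×10¹³ × (8.864×10⁴)² / 39.48 = 8.524×10²¹ m³.
a = 2.043×10⁷ m = 20428 km.
Altitude h = a − R = 20428 − 3390 = 17038 km.

h_sync ≈ 17040 km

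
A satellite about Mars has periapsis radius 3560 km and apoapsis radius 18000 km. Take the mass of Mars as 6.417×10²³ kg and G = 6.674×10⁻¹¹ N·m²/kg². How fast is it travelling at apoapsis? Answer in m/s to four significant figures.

μ = GM = 6.674×10⁻¹¹ × 6.417×10²³ = 4.283×10¹³ m³/s².
Semi-major axis a = (r_p + r_a)/2 = 10780 km = 1.078×10⁷ m.
Vis-viva: v² = μ(2/r − 1/a) = 4.283×10¹³ × (1.111×10⁻⁷ − 9.276×10⁻⁸) = 7.857×10⁵ m²/s².
v = 886.4 m/s.

v ≈ 886.4 m/s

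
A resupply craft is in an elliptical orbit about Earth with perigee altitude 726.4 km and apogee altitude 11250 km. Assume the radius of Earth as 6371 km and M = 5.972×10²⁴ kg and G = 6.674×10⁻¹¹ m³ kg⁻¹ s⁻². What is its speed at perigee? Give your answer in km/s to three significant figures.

v ≈ 8.95 km/s

μ = GM = 6.674×10⁻¹¹ × 5.972×10²⁴ = 3.986×10¹⁴ m³/s².
r_p = 6371 + 726.4 = 7097.4 km = 7.0974×10⁶ m.
r_a = 6371 + 11250 = 17621 km = 1.7621×10⁷ m.
Semi-major axis a = (r_p + r_a)/2 = 12359 km = 1.236×10⁷ m.
Vis-viva: v² = μ(2/r − 1/a) = 3.986×10¹⁴ × (2.818×10⁻⁷ − 8.091×10⁻⁸) = 8.007×10⁷ m²/s².
v = 8948 m/s = 8.948 km/s.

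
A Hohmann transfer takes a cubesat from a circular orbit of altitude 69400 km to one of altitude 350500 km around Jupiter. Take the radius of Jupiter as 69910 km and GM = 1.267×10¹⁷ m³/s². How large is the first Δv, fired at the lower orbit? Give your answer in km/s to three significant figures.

r₁ = 69910 + 69400 = 139310 km = 1.3931×10⁸ m.
r₂ = 69910 + 350500 = 420410 km = 4.2041×10⁸ m.
Transfer ellipse a_t = (r₁ + r₂)/2 = 2.799×10⁸ m.
At r₁: circular v_c1 = √(μ/r₁) = 30160 m/s; transfer-perijove v_p = √[μ(2/r₁ − 1/a_t)] = 36960 m/s.
Δv₁ = v_p − v_c1 = 6805 m/s.
= 6.805 km/s.

Δv ≈ 6.81 km/s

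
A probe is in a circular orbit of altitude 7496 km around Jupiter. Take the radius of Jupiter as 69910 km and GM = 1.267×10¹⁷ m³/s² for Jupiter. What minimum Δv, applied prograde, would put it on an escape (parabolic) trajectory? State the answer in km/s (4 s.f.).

r = 69910 + 7496 = 77406 km = 7.7406×10⁷ m.
Circular speed v_c = √(μ/r) = 40460 m/s.
Escape speed v_esc = √(2μ/r) = √2 × v_c = 57220 m/s.
Δv = v_esc − v_c = 16760 m/s = 16.76 km/s.

Δv ≈ 16.76 km/s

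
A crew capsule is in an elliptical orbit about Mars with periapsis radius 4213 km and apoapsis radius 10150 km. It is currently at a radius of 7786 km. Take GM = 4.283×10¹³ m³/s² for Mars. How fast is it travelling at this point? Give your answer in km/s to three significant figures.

v ≈ 2.24 km/s

Semi-major axis a = (r_p + r_a)/2 = 7181.5 km = 7.182×10⁶ m.
Vis-viva: v² = μ(2/r − 1/a) = 4.283×10¹³ × (2.569×10⁻⁷ − 1.392×10⁻⁷) = 5.038×10⁶ m²/s².
v = 2245 m/s = 2.245 km/s.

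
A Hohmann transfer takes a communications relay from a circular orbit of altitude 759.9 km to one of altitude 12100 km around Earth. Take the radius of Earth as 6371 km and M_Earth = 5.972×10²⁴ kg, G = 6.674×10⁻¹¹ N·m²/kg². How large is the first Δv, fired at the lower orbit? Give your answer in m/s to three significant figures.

Δv ≈ 1500 m/s

μ = GM = 6.674×10⁻¹¹ × 5.972×10²⁴ = 3.986×10¹⁴ m³/s².
r₁ = 6371 + 759.9 = 7130.9 km = 7.1309×10⁶ m.
r₂ = 6371 + 12100 = 18471 km = 1.8471×10⁷ m.
Transfer ellipse a_t = (r₁ + r₂)/2 = 1.280×10⁷ m.
At r₁: circular v_c1 = √(μ/r₁) = 7476 m/s; transfer-perigee v_p = √[μ(2/r₁ − 1/a_t)] = 8981 m/s.
Δv₁ = v_p − v_c1 = 1504 m/s.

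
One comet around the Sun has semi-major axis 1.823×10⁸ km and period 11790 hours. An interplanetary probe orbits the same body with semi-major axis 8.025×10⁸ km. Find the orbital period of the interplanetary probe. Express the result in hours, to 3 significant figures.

T₂ ≈ 1.09×10⁵ hours

Kepler's third law: T² ∝ a³, so T₂ = T₁ (a₂/a₁)^(3/2).
a₂/a₁ = 4.402, (a₂/a₁)^(3/2) = 9.236.
T₂ = 11790 × 9.236 = 1.089×10⁵ hours.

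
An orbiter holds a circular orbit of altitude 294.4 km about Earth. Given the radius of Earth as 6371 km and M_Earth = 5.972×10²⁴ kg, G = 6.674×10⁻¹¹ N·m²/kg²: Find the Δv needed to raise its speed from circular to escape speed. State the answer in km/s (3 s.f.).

Δv ≈ 3.20 km/s

μ = GM = 6.674×10⁻¹¹ × 5.972×10²⁴ = 3.986×10¹⁴ m³/s².
r = 6371 + 294.4 = 6665.4 km = 6.6654×10⁶ m.
Circular speed v_c = √(μ/r) = 7733 m/s.
Escape speed v_esc = √(2μ/r) = √2 × v_c = 10940 m/s.
Δv = v_esc − v_c = 3203 m/s = 3.203 km/s.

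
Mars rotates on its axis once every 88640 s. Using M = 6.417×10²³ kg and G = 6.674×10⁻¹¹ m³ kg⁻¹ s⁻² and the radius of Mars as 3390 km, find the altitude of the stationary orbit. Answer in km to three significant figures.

μ = GM = 6.674×10⁻¹¹ × 6.417×10²³ = 4.283×10¹³ m³/s².
A synchronous orbit has period T, so by Kepler's third law a = (μT²/4π²)^(1/3).
μT²/4π² = 4.283×10¹³ × (8.864×10⁴)² / 39.48 = 8.524×10²¹ m³.
a = 2.043×10⁷ m = 20427 km.
Altitude h = a − R = 20427 − 3390 = 17037 km.

h_sync ≈ 17000 km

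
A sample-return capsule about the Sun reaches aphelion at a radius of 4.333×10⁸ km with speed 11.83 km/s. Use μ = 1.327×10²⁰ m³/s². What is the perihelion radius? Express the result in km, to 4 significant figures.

r_a = 4.333×10¹¹ m.
Specific energy ε = v²/2 − μ/r = -2.363×10⁸ J/kg, so a = −μ/(2ε) = 2.808×10¹¹ m.
The apsides satisfy r_p + r_a = 2a, so the perihelion radius is 2a − r_a = 1.283×10¹¹ m = 1.2832×10⁸ km.

perihelion radius ≈ 1.283×10⁸ km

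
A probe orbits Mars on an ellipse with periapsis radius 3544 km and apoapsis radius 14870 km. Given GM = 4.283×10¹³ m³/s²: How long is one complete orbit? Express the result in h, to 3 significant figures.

T ≈ 7.45 h

Semi-major axis a = (r_p + r_a)/2 = (3544.0 + 14870)/2 = 9207.0 km = 9.207×10⁶ m.
By Kepler's third law T = 2π√(a³/μ) = 2π × 4.269×10³ = 2.682×10⁴ s.
= 7.450 h.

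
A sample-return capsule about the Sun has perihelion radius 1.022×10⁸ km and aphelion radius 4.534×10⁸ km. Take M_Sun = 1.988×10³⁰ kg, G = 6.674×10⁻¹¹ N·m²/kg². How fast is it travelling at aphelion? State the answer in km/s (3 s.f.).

μ = GM = 6.674×10⁻¹¹ × 1.988×10³⁰ = 1.327×10²⁰ m³/s².
Semi-major axis a = (r_p + r_a)/2 = 2.7780×10⁸ km = 2.778×10¹¹ m.
Vis-viva: v² = μ(2/r − 1/a) = 1.327×10²⁰ × (4.411×10⁻¹² − 3.600×10⁻¹²) = 1.077×10⁸ m²/s².
v = 10380 m/s = 10.38 km/s.

v ≈ 10.4 km/s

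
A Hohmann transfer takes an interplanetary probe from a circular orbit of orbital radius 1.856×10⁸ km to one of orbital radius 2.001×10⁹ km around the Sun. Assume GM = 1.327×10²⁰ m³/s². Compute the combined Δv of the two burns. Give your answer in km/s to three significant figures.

r₁ = 1.856×10⁸ km = 1.856×10¹¹ m.
r₂ = 2.001×10⁹ km = 2.001×10¹² m.
Transfer ellipse a_t = (r₁ + r₂)/2 = 1.093×10¹² m.
At r₁: circular v_c1 = √(μ/r₁) = 26740 m/s; transfer-perihelion v_p = √[μ(2/r₁ − 1/a_t)] = 36170 m/s.
Δv₁ = v_p − v_c1 = 9435 m/s.
At r₂: circular v_c2 = √(μ/r₂) = 8144 m/s; transfer-aphelion v_a = √[μ(2/r₂ − 1/a_t)] = 3355 m/s.
Δv₂ = v_c2 − v_a = 4788 m/s.
Total Δv = Δv₁ + Δv₂ = 14220 m/s = 14.22 km/s.

Δv_total ≈ 14.2 km/s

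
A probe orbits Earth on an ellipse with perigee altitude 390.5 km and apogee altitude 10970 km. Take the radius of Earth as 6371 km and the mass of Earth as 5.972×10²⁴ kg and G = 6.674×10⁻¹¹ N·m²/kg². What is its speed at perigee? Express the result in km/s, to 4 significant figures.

v ≈ 9.210 km/s

μ = GM = 6.674×10⁻¹¹ × 5.972×10²⁴ = 3.986×10¹⁴ m³/s².
r_p = 6371 + 390.5 = 6761.5 km = 6.7615×10⁶ m.
r_a = 6371 + 10970 = 17341 km = 1.7341×10⁷ m.
Semi-major axis a = (r_p + r_a)/2 = 12051 km = 1.205×10⁷ m.
Vis-viva: v² = μ(2/r − 1/a) = 3.986×10¹⁴ × (2.958×10⁻⁷ − 8.298×10⁻⁸) = 8.482×10⁷ m²/s².
v = 9210 m/s = 9.210 km/s.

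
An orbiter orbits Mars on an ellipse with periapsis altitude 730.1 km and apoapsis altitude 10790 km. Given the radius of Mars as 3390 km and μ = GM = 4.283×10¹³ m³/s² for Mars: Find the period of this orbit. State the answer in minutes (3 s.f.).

T ≈ 443 minutes

r_p = 3390 + 730.1 = 4120.1 km = 4.1201×10⁶ m.
r_a = 3390 + 10790 = 14180 km = 1.4180×10⁷ m.
Semi-major axis a = (r_p + r_a)/2 = (4120.1 + 14180)/2 = 9150.0 km = 9.150×10⁶ m.
By Kepler's third law T = 2π√(a³/μ) = 2π × 4.229×10³ = 2.657×10⁴ s.
= 442.9 minutes.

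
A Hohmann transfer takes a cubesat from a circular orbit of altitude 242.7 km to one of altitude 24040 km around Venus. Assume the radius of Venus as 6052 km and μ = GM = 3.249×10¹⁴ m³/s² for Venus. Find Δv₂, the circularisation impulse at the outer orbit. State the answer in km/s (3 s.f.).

Δv ≈ 1.35 km/s

r₁ = 6052 + 242.7 = 6294.7 km = 6.2947×10⁶ m.
r₂ = 6052 + 24040 = 30092 km = 3.0092×10⁷ m.
Transfer ellipse a_t = (r₁ + r₂)/2 = 1.819×10⁷ m.
At r₁: circular v_c1 = √(μ/r₁) = 7184 m/s; transfer-periapsis v_p = √[μ(2/r₁ − 1/a_t)] = 9240 m/s.
At r₂: circular v_c2 = √(μ/r₂) = 3286 m/s; transfer-apoapsis v_a = √[μ(2/r₂ − 1/a_t)] = 1933 m/s.
Δv₂ = v_c2 − v_a = 1353 m/s.
= 1.353 km/s.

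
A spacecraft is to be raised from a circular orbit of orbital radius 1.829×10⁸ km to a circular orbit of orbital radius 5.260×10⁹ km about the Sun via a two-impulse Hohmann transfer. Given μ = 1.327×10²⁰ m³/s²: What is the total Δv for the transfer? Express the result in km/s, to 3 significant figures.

Δv_total ≈ 14.2 km/s

r₁ = 1.829×10⁸ km = 1.829×10¹¹ m.
r₂ = 5.260×10⁹ km = 5.260×10¹² m.
Transfer ellipse a_t = (r₁ + r₂)/2 = 2.721×10¹² m.
At r₁: circular v_c1 = √(μ/r₁) = 26940 m/s; transfer-perihelion v_p = √[μ(2/r₁ − 1/a_t)] = 37450 m/s.
Δv₁ = v_p − v_c1 = 10510 m/s.
At r₂: circular v_c2 = √(μ/r₂) = 5023 m/s; transfer-aphelion v_a = √[μ(2/r₂ − 1/a_t)] = 1302 m/s.
Δv₂ = v_c2 − v_a = 3721 m/s.
Total Δv = Δv₁ + Δv₂ = 14230 m/s = 14.23 km/s.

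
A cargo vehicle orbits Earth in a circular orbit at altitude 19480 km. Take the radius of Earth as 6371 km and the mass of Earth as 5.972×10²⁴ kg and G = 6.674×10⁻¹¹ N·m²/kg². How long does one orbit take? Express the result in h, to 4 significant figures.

T ≈ 11.49 h

μ = GM = 6.674×10⁻¹¹ × 5.972×10²⁴ = 3.986×10¹⁴ m³/s².
r = 6371 + 19480 = 25851 km = 2.5851×10⁷ m.
Kepler's third law: T = 2π√(r³/μ) = 2π√((2.585×10⁷)³ / 3.986×10¹⁴).
r³/μ = 4.334×10⁷ s², so T = 2π × 6.584×10³ = 4.137×10⁴ s.
Converting: 4.137×10⁴ s ÷ 3600 = 11.49 h.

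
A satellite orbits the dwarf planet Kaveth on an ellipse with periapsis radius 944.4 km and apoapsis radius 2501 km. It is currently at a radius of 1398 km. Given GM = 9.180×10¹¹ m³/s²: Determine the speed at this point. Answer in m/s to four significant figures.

v ≈ 883.4 m/s

Semi-major axis a = (r_p + r_a)/2 = 1722.7 km = 1.723×10⁶ m.
Vis-viva: v² = μ(2/r − 1/a) = 9.180×10¹¹ × (1.431×10⁻⁶ − 5.805×10⁻⁷) = 7.804×10⁵ m²/s².
v = 883.4 m/s.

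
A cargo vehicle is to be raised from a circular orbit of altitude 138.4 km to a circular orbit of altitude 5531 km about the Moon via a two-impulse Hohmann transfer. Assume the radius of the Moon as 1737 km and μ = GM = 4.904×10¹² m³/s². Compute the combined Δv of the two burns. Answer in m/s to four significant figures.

r₁ = 1737 + 138.4 = 1875.4 km = 1.8754×10⁶ m.
r₂ = 1737 + 5531 = 7268.0 km = 7.2680×10⁶ m.
Transfer ellipse a_t = (r₁ + r₂)/2 = 4.572×10⁶ m.
At r₁: circular v_c1 = √(μ/r₁) = 1617 m/s; transfer-perilune v_p = √[μ(2/r₁ − 1/a_t)] = 2039 m/s.
Δv₁ = v_p − v_c1 = 421.8 m/s.
At r₂: circular v_c2 = √(μ/r₂) = 821.4 m/s; transfer-apolune v_a = √[μ(2/r₂ − 1/a_t)] = 526.1 m/s.
Δv₂ = v_c2 − v_a = 295.3 m/s.
Total Δv = Δv₁ + Δv₂ = 717.2 m/s.

Δv_total ≈ 717.2 m/s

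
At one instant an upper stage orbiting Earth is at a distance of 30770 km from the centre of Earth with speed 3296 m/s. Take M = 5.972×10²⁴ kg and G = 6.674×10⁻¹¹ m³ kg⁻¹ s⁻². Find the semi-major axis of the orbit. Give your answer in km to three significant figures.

a ≈ 26500 km

μ = GM = 6.674×10⁻¹¹ × 5.972×10²⁴ = 3.986×10¹⁴ m³/s².
r = 3.077×10⁷ m.
Specific orbital energy ε = v²/2 − μ/r = (3296)²/2 − 3.986×10¹⁴/3.077×10⁷ = -7.521×10⁶ J/kg.
Since ε = −μ/(2a), a = −μ/(2ε) = 2.650×10⁷ m = 26496 km.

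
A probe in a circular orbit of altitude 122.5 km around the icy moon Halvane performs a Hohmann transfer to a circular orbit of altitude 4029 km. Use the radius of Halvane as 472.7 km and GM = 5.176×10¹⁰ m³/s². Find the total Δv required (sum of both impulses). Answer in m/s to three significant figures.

r₁ = 472.7 + 122.5 = 595.20 km = 5.9520×10⁵ m.
r₂ = 472.7 + 4029 = 4501.7 km = 4.5017×10⁶ m.
Transfer ellipse a_t = (r₁ + r₂)/2 = 2.548×10⁶ m.
At r₁: circular v_c1 = √(μ/r₁) = 294.9 m/s; transfer-periapsis v_p = √[μ(2/r₁ − 1/a_t)] = 391.9 m/s.
Δv₁ = v_p − v_c1 = 97.04 m/s.
At r₂: circular v_c2 = √(μ/r₂) = 107.2 m/s; transfer-apoapsis v_a = √[μ(2/r₂ − 1/a_t)] = 51.82 m/s.
Δv₂ = v_c2 − v_a = 55.41 m/s.
Total Δv = Δv₁ + Δv₂ = 152.5 m/s.

Δv_total ≈ 152 m/s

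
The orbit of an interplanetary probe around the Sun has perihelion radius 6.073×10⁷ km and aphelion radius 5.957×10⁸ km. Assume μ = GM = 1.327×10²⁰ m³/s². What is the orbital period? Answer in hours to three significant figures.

T ≈ 28500 hours

Semi-major axis a = (r_p + r_a)/2 = (6.0730×10⁷ + 5.9570×10⁸)/2 = 3.2822×10⁸ km = 3.282×10¹¹ m.
By Kepler's third law T = 2π√(a³/μ) = 2π × 1.632×10⁷ = 1.026×10⁸ s.
= 28490 hours.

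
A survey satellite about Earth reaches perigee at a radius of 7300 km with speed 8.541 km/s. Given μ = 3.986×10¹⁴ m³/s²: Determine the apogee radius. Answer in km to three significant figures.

apogee radius ≈ 14700 km

r_p = 7.300×10⁶ m.
Specific energy ε = v²/2 − μ/r = -1.813×10⁷ J/kg, so a = −μ/(2ε) = 1.099×10⁷ m.
The apsides satisfy r_p + r_a = 2a, so the apogee radius is 2a − r_p = 1.469×10⁷ m = 14688 km.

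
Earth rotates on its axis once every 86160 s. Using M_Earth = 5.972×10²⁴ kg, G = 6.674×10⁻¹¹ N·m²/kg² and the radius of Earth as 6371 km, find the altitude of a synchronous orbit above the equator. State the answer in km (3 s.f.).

h_sync ≈ 35800 km

μ = GM = 6.674×10⁻¹¹ × 5.972×10²⁴ = 3.986×10¹⁴ m³/s².
A synchronous orbit has period T, so by Kepler's third law a = (μT²/4π²)^(1/3).
μT²/4π² = 3.986×10¹⁴ × (8.616×10⁴)² / 39.48 = 7.495×10²² m³.
a = 4.216×10⁷ m = 42162 km.
Altitude h = a − R = 42162 − 6371 = 35791 km.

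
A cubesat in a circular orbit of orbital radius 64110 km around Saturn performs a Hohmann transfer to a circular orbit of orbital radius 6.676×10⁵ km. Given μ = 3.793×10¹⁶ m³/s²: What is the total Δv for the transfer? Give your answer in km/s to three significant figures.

r₁ = 64110 km = 6.411×10⁷ m.
r₂ = 6.676×10⁵ km = 6.676×10⁸ m.
Transfer ellipse a_t = (r₁ + r₂)/2 = 3.659×10⁸ m.
At r₁: circular v_c1 = √(μ/r₁) = 24320 m/s; transfer-perikrone v_p = √[μ(2/r₁ − 1/a_t)] = 32860 m/s.
Δv₁ = v_p − v_c1 = 8534 m/s.
At r₂: circular v_c2 = √(μ/r₂) = 7538 m/s; transfer-apokrone v_a = √[μ(2/r₂ − 1/a_t)] = 3155 m/s.
Δv₂ = v_c2 − v_a = 4382 m/s.
Total Δv = Δv₁ + Δv₂ = 12920 m/s = 12.92 km/s.

Δv_total ≈ 12.9 km/s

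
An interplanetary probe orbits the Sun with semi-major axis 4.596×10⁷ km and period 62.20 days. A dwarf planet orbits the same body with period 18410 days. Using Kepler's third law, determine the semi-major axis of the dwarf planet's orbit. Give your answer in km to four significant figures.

a₂ ≈ 2.041×10⁹ km

Kepler's third law: a³ ∝ T², so a₂ = a₁ (T₂/T₁)^(2/3).
T₂/T₁ = 296.0, (T₂/T₁)^(2/3) = 44.41.
a₂ = 4.596×10⁷ × 44.41 = 2.041×10⁹ km.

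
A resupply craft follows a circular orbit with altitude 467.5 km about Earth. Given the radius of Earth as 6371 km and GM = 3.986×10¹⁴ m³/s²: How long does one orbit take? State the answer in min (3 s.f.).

T ≈ 93.8 min

r = 6371 + 467.5 = 6838.5 km = 6.8385×10⁶ m.
Kepler's third law: T = 2π√(r³/μ) = 2π√((6.838×10⁶)³ / 3.986×10¹⁴).
r³/μ = 8.023×10⁵ s², so T = 2π × 8.957×10² = 5.628×10³ s.
Converting: 5.628×10³ s ÷ 60.00 = 93.80 min.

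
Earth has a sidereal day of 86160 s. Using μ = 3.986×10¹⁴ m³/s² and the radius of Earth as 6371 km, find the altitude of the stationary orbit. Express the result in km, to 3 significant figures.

h_sync ≈ 35800 km

A synchronous orbit has period T, so by Kepler's third law a = (μT²/4π²)^(1/3).
μT²/4π² = 3.986×10¹⁴ × (8.616×10⁴)² / 39.48 = 7.495×10²² m³.
a = 4.216×10⁷ m = 42163 km.
Altitude h = a − R = 42163 − 6371 = 35792 km.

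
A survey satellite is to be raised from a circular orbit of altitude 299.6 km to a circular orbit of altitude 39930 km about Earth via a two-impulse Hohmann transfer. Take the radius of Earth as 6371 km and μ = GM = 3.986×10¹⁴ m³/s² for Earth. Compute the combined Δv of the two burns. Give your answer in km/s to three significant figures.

Δv_total ≈ 3.95 km/s

r₁ = 6371 + 299.6 = 6670.6 km = 6.6706×10⁶ m.
r₂ = 6371 + 39930 = 46301 km = 4.6301×10⁷ m.
Transfer ellipse a_t = (r₁ + r₂)/2 = 2.649×10⁷ m.
At r₁: circular v_c1 = √(μ/r₁) = 7730 m/s; transfer-perigee v_p = √[μ(2/r₁ − 1/a_t)] = 10220 m/s.
Δv₁ = v_p − v_c1 = 2490 m/s.
At r₂: circular v_c2 = √(μ/r₂) = 2934 m/s; transfer-apogee v_a = √[μ(2/r₂ − 1/a_t)] = 1472 m/s.
Δv₂ = v_c2 − v_a = 1462 m/s.
Total Δv = Δv₁ + Δv₂ = 3952 m/s = 3.952 km/s.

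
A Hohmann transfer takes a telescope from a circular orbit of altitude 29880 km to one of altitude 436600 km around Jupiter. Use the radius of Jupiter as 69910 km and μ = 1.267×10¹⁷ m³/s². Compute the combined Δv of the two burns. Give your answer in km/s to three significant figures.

r₁ = 69910 + 29880 = 99790 km = 9.9790×10⁷ m.
r₂ = 69910 + 436600 = 506510 km = 5.0651×10⁸ m.
Transfer ellipse a_t = (r₁ + r₂)/2 = 3.032×10⁸ m.
At r₁: circular v_c1 = √(μ/r₁) = 35630 m/s; transfer-perijove v_p = √[μ(2/r₁ − 1/a_t)] = 46060 m/s.
Δv₁ = v_p − v_c1 = 10430 m/s.
At r₂: circular v_c2 = √(μ/r₂) = 15820 m/s; transfer-apojove v_a = √[μ(2/r₂ − 1/a_t)] = 9074 m/s.
Δv₂ = v_c2 − v_a = 6742 m/s.
Total Δv = Δv₁ + Δv₂ = 17170 m/s = 17.17 km/s.

Δv_total ≈ 17.2 km/s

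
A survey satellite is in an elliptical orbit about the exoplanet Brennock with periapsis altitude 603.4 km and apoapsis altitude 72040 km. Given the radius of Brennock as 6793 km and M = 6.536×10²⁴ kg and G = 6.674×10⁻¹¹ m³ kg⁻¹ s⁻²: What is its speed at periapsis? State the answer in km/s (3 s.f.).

v ≈ 10.4 km/s

μ = GM = 6.674×10⁻¹¹ × 6.536×10²⁴ = 4.362×10¹⁴ m³/s².
r_p = 6793 + 603.4 = 7396.4 km = 7.3964×10⁶ m.
r_a = 6793 + 72040 = 78833 km = 7.8833×10⁷ m.
Semi-major axis a = (r_p + r_a)/2 = 43115 km = 4.311×10⁷ m.
Vis-viva: v² = μ(2/r − 1/a) = 4.362×10¹⁴ × (2.704×10⁻⁷ − 2.319×10⁻⁸) = 1.078×10⁸ m²/s².
v = 10380 m/s = 10.38 km/s.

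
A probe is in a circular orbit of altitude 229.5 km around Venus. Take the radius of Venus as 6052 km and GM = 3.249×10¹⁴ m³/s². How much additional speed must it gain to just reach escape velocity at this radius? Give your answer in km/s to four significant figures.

r = 6052 + 229.5 = 6281.5 km = 6.2815×10⁶ m.
Circular speed v_c = √(μ/r) = 7192 m/s.
Escape speed v_esc = √(2μ/r) = √2 × v_c = 10170 m/s.
Δv = v_esc − v_c = 2979 m/s = 2.979 km/s.

Δv ≈ 2.979 km/s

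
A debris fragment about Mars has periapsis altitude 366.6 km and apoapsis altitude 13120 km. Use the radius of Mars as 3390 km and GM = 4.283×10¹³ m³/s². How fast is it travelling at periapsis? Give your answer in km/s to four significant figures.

v ≈ 4.310 km/s

r_p = 3390 + 366.6 = 3756.6 km = 3.7566×10⁶ m.
r_a = 3390 + 13120 = 16510 km = 1.6510×10⁷ m.
Semi-major axis a = (r_p + r_a)/2 = 10133 km = 1.013×10⁷ m.
Vis-viva: v² = μ(2/r − 1/a) = 4.283×10¹³ × (5.324×10⁻⁷ − 9.868×10⁻⁸) = 1.858×10⁷ m²/s².
v = 4310 m/s = 4.310 km/s.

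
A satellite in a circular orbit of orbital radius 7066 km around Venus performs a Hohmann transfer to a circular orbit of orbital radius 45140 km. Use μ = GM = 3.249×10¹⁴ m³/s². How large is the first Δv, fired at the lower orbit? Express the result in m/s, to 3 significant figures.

Δv ≈ 2140 m/s

r₁ = 7066 km = 7.066×10⁶ m.
r₂ = 45140 km = 4.514×10⁷ m.
Transfer ellipse a_t = (r₁ + r₂)/2 = 2.610×10⁷ m.
At r₁: circular v_c1 = √(μ/r₁) = 6781 m/s; transfer-periapsis v_p = √[μ(2/r₁ − 1/a_t)] = 8917 m/s.
Δv₁ = v_p − v_c1 = 2136 m/s.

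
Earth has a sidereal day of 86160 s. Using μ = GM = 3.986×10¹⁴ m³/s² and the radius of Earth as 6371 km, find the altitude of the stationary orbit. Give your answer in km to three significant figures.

A synchronous orbit has period T, so by Kepler's third law a = (μT²/4π²)^(1/3).
μT²/4π² = 3.986×10¹⁴ × (8.616×10⁴)² / 39.48 = 7.495×10²² m³.
a = 4.216×10⁷ m = 42163 km.
Altitude h = a − R = 42163 − 6371 = 35792 km.

h_sync ≈ 35800 km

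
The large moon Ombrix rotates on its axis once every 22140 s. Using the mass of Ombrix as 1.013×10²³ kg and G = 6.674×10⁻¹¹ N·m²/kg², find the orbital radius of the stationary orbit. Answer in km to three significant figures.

μ = GM = 6.674×10⁻¹¹ × 1.013×10²³ = 6.761×10¹² m³/s².
A synchronous orbit has period T, so by Kepler's third law a = (μT²/4π²)^(1/3).
μT²/4π² = 6.761×10¹² × (2.214×10⁴)² / 39.48 = 8.394×10¹⁹ m³.
a = 4.379×10⁶ m = 4378.6 km.

r_sync ≈ 4380 km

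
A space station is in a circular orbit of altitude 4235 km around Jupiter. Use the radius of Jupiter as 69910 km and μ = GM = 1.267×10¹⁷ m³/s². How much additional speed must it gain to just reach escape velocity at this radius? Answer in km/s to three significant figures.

r = 69910 + 4235 = 74145 km = 7.4145×10⁷ m.
Circular speed v_c = √(μ/r) = 41340 m/s.
Escape speed v_esc = √(2μ/r) = √2 × v_c = 58460 m/s.
Δv = v_esc − v_c = 17120 m/s = 17.12 km/s.

Δv ≈ 17.1 km/s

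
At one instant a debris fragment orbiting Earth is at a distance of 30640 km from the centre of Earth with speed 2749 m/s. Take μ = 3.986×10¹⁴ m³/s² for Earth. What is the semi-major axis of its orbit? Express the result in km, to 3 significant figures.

a ≈ 21600 km

r = 3.064×10⁷ m.
Vis-viva rearranged: 1/a = 2/r − v²/μ = 6.527×10⁻⁸ − 1.896×10⁻⁸ = 4.632×10⁻⁸ m⁻¹.
a = 2.159×10⁷ m = 21591 km.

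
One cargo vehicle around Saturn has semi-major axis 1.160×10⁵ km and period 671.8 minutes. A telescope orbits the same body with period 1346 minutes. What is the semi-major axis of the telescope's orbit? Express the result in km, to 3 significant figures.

Kepler's third law: a³ ∝ T², so a₂ = a₁ (T₂/T₁)^(2/3).
T₂/T₁ = 2.004, (T₂/T₁)^(2/3) = 1.589.
a₂ = 1.160×10⁵ × 1.589 = 1.844×10⁵ km.

a₂ ≈ 1.84×10⁵ km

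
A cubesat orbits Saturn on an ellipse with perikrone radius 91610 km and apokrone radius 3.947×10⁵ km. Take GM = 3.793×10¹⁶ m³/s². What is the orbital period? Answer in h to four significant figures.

Semi-major axis a = (r_p + r_a)/2 = (91610 + 3.9470×10⁵)/2 = 2.4316×10⁵ km = 2.432×10⁸ m.
By Kepler's third law T = 2π√(a³/μ) = 2π × 1.947×10⁴ = 1.223×10⁵ s.
= 33.98 h.

T ≈ 33.98 h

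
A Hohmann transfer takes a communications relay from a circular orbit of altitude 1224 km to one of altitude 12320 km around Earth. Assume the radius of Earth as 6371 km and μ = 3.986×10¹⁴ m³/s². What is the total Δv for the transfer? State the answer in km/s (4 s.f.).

Δv_total ≈ 2.502 km/s

r₁ = 6371 + 1224 = 7595.0 km = 7.5950×10⁶ m.
r₂ = 6371 + 12320 = 18691 km = 1.8691×10⁷ m.
Transfer ellipse a_t = (r₁ + r₂)/2 = 1.314×10⁷ m.
At r₁: circular v_c1 = √(μ/r₁) = 7244 m/s; transfer-perigee v_p = √[μ(2/r₁ − 1/a_t)] = 8639 m/s.
Δv₁ = v_p − v_c1 = 1395 m/s.
At r₂: circular v_c2 = √(μ/r₂) = 4618 m/s; transfer-apogee v_a = √[μ(2/r₂ − 1/a_t)] = 3511 m/s.
Δv₂ = v_c2 − v_a = 1107 m/s.
Total Δv = Δv₁ + Δv₂ = 2502 m/s = 2.502 km/s.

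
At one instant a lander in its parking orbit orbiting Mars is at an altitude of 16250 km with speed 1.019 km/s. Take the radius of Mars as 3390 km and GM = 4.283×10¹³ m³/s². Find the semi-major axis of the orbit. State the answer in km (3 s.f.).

r = 3390 + 16250 = 19640 km = 1.964×10⁷ m.
Specific orbital energy ε = v²/2 − μ/r = (1019)²/2 − 4.283×10¹³/1.964×10⁷ = -1.662×10⁶ J/kg.
Since ε = −μ/(2a), a = −μ/(2ε) = 1.289×10⁷ m = 12888 km.

a ≈ 12900 km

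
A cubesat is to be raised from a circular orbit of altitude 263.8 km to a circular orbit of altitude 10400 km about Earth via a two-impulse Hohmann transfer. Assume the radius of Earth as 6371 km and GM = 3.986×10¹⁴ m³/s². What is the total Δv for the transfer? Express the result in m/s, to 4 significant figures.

Δv_total ≈ 2732 m/s

r₁ = 6371 + 263.8 = 6634.8 km = 6.6348×10⁶ m.
r₂ = 6371 + 10400 = 16771 km = 1.6771×10⁷ m.
Transfer ellipse a_t = (r₁ + r₂)/2 = 1.170×10⁷ m.
At r₁: circular v_c1 = √(μ/r₁) = 7751 m/s; transfer-perigee v_p = √[μ(2/r₁ − 1/a_t)] = 9279 m/s.
Δv₁ = v_p − v_c1 = 1528 m/s.
At r₂: circular v_c2 = √(μ/r₂) = 4875 m/s; transfer-apogee v_a = √[μ(2/r₂ − 1/a_t)] = 3671 m/s.
Δv₂ = v_c2 − v_a = 1204 m/s.
Total Δv = Δv₁ + Δv₂ = 2732 m/s.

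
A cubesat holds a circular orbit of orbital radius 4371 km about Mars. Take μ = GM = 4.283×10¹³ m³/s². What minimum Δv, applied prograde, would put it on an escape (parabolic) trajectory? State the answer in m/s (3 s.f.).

Δv ≈ 1300 m/s

r = 4371 km = 4.371×10⁶ m.
Circular speed v_c = √(μ/r) = 3130 m/s.
Escape speed v_esc = √(2μ/r) = √2 × v_c = 4427 m/s.
Δv = v_esc − v_c = 1297 m/s.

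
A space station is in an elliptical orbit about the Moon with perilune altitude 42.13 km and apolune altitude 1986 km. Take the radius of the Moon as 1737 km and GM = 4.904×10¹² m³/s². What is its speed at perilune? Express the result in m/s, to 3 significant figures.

v ≈ 1930 m/s

r_p = 1737 + 42.13 = 1779.1 km = 1.7791×10⁶ m.
r_a = 1737 + 1986 = 3723.0 km = 3.7230×10⁶ m.
Semi-major axis a = (r_p + r_a)/2 = 2751.1 km = 2.751×10⁶ m.
Vis-viva: v² = μ(2/r − 1/a) = 4.904×10¹² × (1.124×10⁻⁶ − 3.635×10⁻⁷) = 3.730×10⁶ m²/s².
v = 1931 m/s.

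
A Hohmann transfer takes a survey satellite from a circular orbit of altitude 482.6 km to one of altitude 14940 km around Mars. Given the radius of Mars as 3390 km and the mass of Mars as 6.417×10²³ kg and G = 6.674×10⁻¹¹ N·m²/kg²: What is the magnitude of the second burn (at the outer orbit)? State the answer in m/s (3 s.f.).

Δv ≈ 626 m/s

μ = GM = 6.674×10⁻¹¹ × 6.417×10²³ = 4.283×10¹³ m³/s².
r₁ = 3390 + 482.6 = 3872.6 km = 3.8726×10⁶ m.
r₂ = 3390 + 14940 = 18330 km = 1.8330×10⁷ m.
Transfer ellipse a_t = (r₁ + r₂)/2 = 1.110×10⁷ m.
At r₁: circular v_c1 = √(μ/r₁) = 3326 m/s; transfer-periapsis v_p = √[μ(2/r₁ − 1/a_t)] = 4273 m/s.
At r₂: circular v_c2 = √(μ/r₂) = 1529 m/s; transfer-apoapsis v_a = √[μ(2/r₂ − 1/a_t)] = 902.8 m/s.
Δv₂ = v_c2 − v_a = 625.7 m/s.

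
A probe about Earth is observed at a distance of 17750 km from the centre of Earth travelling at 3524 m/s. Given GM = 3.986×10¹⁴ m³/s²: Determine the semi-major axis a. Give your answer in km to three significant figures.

r = 1.775×10⁷ m.
Specific orbital energy ε = v²/2 − μ/r = (3524)²/2 − 3.986×10¹⁴/1.775×10⁷ = -1.625×10⁷ J/kg.
Since ε = −μ/(2a), a = −μ/(2ε) = 1.227×10⁷ m = 12267 km.

a ≈ 12300 km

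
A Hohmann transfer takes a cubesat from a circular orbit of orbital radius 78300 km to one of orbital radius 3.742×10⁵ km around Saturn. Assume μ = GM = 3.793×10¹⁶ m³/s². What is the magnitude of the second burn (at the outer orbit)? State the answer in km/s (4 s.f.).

r₁ = 78300 km = 7.830×10⁷ m.
r₂ = 3.742×10⁵ km = 3.742×10⁸ m.
Transfer ellipse a_t = (r₁ + r₂)/2 = 2.262×10⁸ m.
At r₁: circular v_c1 = √(μ/r₁) = 22010 m/s; transfer-perikrone v_p = √[μ(2/r₁ − 1/a_t)] = 28310 m/s.
At r₂: circular v_c2 = √(μ/r₂) = 10070 m/s; transfer-apokrone v_a = √[μ(2/r₂ − 1/a_t)] = 5923 m/s.
Δv₂ = v_c2 − v_a = 4145 m/s.
= 4.145 km/s.

Δv ≈ 4.145 km/s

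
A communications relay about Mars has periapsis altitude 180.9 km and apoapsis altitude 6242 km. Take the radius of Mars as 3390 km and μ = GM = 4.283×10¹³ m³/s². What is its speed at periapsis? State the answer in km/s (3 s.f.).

v ≈ 4.18 km/s

r_p = 3390 + 180.9 = 3570.9 km = 3.5709×10⁶ m.
r_a = 3390 + 6242 = 9632.0 km = 9.6320×10⁶ m.
Semi-major axis a = (r_p + r_a)/2 = 6601.4 km = 6.601×10⁶ m.
Vis-viva: v² = μ(2/r − 1/a) = 4.283×10¹³ × (5.601×10⁻⁷ − 1.515×10⁻⁷) = 1.750×10⁷ m²/s².
v = 4183 m/s = 4.183 km/s.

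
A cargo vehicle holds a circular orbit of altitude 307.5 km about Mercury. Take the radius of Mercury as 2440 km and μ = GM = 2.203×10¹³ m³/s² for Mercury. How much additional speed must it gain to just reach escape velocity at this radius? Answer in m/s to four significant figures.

Δv ≈ 1173 m/s

r = 2440 + 307.5 = 2747.5 km = 2.7475×10⁶ m.
Circular speed v_c = √(μ/r) = 2832 m/s.
Escape speed v_esc = √(2μ/r) = √2 × v_c = 4005 m/s.
Δv = v_esc − v_c = 1173 m/s.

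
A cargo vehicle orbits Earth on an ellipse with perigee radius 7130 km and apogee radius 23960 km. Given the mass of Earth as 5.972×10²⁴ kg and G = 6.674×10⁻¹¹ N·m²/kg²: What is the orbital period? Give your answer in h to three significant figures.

μ = GM = 6.674×10⁻¹¹ × 5.972×10²⁴ = 3.986×10¹⁴ m³/s².
Semi-major axis a = (r_p + r_a)/2 = (7130.0 + 23960)/2 = 15545 km = 1.554×10⁷ m.
By Kepler's third law T = 2π√(a³/μ) = 2π × 3.070×10³ = 1.929×10⁴ s.
= 5.358 h.

T ≈ 5.36 h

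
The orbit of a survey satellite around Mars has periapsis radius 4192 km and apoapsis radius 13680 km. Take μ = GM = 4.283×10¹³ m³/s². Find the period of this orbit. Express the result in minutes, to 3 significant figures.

Semi-major axis a = (r_p + r_a)/2 = (4192.0 + 13680)/2 = 8936.0 km = 8.936×10⁶ m.
By Kepler's third law T = 2π√(a³/μ) = 2π × 4.082×10³ = 2.565×10⁴ s.
= 427.4 minutes.

T ≈ 427 minutes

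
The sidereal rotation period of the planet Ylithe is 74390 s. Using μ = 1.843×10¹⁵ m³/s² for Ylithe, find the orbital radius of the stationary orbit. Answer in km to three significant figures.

r_sync ≈ 63700 km

A synchronous orbit has period T, so by Kepler's third law a = (μT²/4π²)^(1/3).
μT²/4π² = 1.843×10¹⁵ × (7.439×10⁴)² / 39.48 = 2.583×10²³ m³.
a = 6.369×10⁷ m = 63689 km.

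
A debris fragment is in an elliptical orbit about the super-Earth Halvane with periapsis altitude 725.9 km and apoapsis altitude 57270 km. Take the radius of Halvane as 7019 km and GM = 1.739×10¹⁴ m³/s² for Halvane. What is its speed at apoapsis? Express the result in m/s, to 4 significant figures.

v ≈ 762.7 m/s

r_p = 7019 + 725.9 = 7744.9 km = 7.7449×10⁶ m.
r_a = 7019 + 57270 = 64289 km = 6.4289×10⁷ m.
Semi-major axis a = (r_p + r_a)/2 = 36017 km = 3.602×10⁷ m.
Vis-viva: v² = μ(2/r − 1/a) = 1.739×10¹⁴ × (3.111×10⁻⁸ − 2.776×10⁻⁸) = 5.817×10⁵ m²/s².
v = 762.7 m/s.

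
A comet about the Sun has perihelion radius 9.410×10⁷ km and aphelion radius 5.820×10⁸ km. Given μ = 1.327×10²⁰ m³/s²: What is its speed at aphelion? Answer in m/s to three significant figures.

v ≈ 7970 m/s

Semi-major axis a = (r_p + r_a)/2 = 3.3805×10⁸ km = 3.380×10¹¹ m.
Vis-viva: v² = μ(2/r − 1/a) = 1.327×10²⁰ × (3.436×10⁻¹² − 2.958×10⁻¹²) = 6.347×10⁷ m²/s².
v = 7967 m/s.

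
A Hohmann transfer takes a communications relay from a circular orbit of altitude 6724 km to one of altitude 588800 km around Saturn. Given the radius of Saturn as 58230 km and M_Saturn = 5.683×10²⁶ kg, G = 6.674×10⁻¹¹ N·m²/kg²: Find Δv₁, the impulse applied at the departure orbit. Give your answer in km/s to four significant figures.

Δv ≈ 8.413 km/s

μ = GM = 6.674×10⁻¹¹ × 5.683×10²⁶ = 3.793×10¹⁶ m³/s².
r₁ = 58230 + 6724 = 64954 km = 6.4954×10⁷ m.
r₂ = 58230 + 588800 = 647030 km = 6.4703×10⁸ m.
Transfer ellipse a_t = (r₁ + r₂)/2 = 3.560×10⁸ m.
At r₁: circular v_c1 = √(μ/r₁) = 24160 m/s; transfer-perikrone v_p = √[μ(2/r₁ − 1/a_t)] = 32580 m/s.
Δv₁ = v_p − v_c1 = 8413 m/s.
= 8.413 km/s.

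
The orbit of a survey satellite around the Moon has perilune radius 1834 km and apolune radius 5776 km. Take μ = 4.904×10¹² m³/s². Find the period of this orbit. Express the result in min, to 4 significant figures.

Semi-major axis a = (r_p + r_a)/2 = (1834.0 + 5776.0)/2 = 3805.0 km = 3.805×10⁶ m.
By Kepler's third law T = 2π√(a³/μ) = 2π × 3.352×10³ = 2.106×10⁴ s.
= 351.0 min.

T ≈ 351.0 min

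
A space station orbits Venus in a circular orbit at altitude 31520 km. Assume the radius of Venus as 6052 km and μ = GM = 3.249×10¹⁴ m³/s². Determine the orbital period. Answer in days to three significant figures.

r = 6052 + 31520 = 37572 km = 3.7572×10⁷ m.
Kepler's third law: T = 2π√(r³/μ) = 2π√((3.757×10⁷)³ / 3.249×10¹⁴).
r³/μ = 1.632×10⁸ s², so T = 2π × 1.278×10⁴ = 8.028×10⁴ s.
Converting: 8.028×10⁴ s ÷ 86400 = 0.9292 days.

T ≈ 0.929 days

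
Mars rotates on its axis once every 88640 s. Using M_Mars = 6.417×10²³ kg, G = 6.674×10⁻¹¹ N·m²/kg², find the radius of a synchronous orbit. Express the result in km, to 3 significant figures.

μ = GM = 6.674×10⁻¹¹ × 6.417×10²³ = 4.283×10¹³ m³/s².
A synchronous orbit has period T, so by Kepler's third law a = (μT²/4π²)^(1/3).
μT²/4π² = 4.283×10¹³ × (8.864×10⁴)² / 39.48 = 8.524×10²¹ m³.
a = 2.043×10⁷ m = 20427 km.

r_sync ≈ 20400 km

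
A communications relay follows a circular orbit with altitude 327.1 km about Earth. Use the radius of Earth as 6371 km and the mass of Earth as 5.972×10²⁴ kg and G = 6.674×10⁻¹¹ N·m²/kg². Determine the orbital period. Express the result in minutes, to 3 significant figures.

μ = GM = 6.674×10⁻¹¹ × 5.972×10²⁴ = 3.986×10¹⁴ m³/s².
r = 6371 + 327.1 = 6698.1 km = 6.6981×10⁶ m.
Kepler's third law: T = 2π√(r³/μ) = 2π√((6.698×10⁶)³ / 3.986×10¹⁴).
r³/μ = 7.540×10⁵ s², so T = 2π × 8.683×10² = 5.456×10³ s.
Converting: 5.456×10³ s ÷ 60.00 = 90.93 minutes.

T ≈ 90.9 minutes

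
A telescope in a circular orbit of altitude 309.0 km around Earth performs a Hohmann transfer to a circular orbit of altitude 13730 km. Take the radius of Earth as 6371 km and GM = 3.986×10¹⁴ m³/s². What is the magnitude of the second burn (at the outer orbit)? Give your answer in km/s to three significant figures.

Δv ≈ 1.31 km/s

r₁ = 6371 + 309.0 = 6680.0 km = 6.6800×10⁶ m.
r₂ = 6371 + 13730 = 20101 km = 2.0101×10⁷ m.
Transfer ellipse a_t = (r₁ + r₂)/2 = 1.339×10⁷ m.
At r₁: circular v_c1 = √(μ/r₁) = 7725 m/s; transfer-perigee v_p = √[μ(2/r₁ − 1/a_t)] = 9464 m/s.
At r₂: circular v_c2 = √(μ/r₂) = 4453 m/s; transfer-apogee v_a = √[μ(2/r₂ − 1/a_t)] = 3145 m/s.
Δv₂ = v_c2 − v_a = 1308 m/s.
= 1.308 km/s.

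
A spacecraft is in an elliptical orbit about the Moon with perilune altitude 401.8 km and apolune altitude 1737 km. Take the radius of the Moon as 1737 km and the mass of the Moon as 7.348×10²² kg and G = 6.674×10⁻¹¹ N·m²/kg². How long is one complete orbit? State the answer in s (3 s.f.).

T ≈ 13300 s

μ = GM = 6.674×10⁻¹¹ × 7.348×10²² = 4.904×10¹² m³/s².
r_p = 1737 + 401.8 = 2138.8 km = 2.1388×10⁶ m.
r_a = 1737 + 1737 = 3474.0 km = 3.4740×10⁶ m.
Semi-major axis a = (r_p + r_a)/2 = (2138.8 + 3474.0)/2 = 2806.4 km = 2.806×10⁶ m.
By Kepler's third law T = 2π√(a³/μ) = 2π × 2.123×10³ = 1.334×10⁴ s.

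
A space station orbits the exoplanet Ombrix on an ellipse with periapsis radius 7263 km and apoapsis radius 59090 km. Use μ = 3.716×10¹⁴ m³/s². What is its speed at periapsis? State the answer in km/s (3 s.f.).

v ≈ 9.55 km/s

Semi-major axis a = (r_p + r_a)/2 = 33176 km = 3.318×10⁷ m.
Vis-viva: v² = μ(2/r − 1/a) = 3.716×10¹⁴ × (2.754×10⁻⁷ − 3.014×10⁻⁸) = 9.113×10⁷ m²/s².
v = 9546 m/s = 9.546 km/s.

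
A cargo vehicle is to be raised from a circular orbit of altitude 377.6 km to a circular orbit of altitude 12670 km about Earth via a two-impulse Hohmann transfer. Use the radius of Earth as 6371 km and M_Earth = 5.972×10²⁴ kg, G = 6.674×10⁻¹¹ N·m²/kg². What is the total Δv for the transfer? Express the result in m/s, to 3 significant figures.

Δv_total ≈ 2920 m/s

μ = GM = 6.674×10⁻¹¹ × 5.972×10²⁴ = 3.986×10¹⁴ m³/s².
r₁ = 6371 + 377.6 = 6748.6 km = 6.7486×10⁶ m.
r₂ = 6371 + 12670 = 19041 km = 1.9041×10⁷ m.
Transfer ellipse a_t = (r₁ + r₂)/2 = 1.289×10⁷ m.
At r₁: circular v_c1 = √(μ/r₁) = 7685 m/s; transfer-perigee v_p = √[μ(2/r₁ − 1/a_t)] = 9339 m/s.
Δv₁ = v_p − v_c1 = 1654 m/s.
At r₂: circular v_c2 = √(μ/r₂) = 4575 m/s; transfer-apogee v_a = √[μ(2/r₂ − 1/a_t)] = 3310 m/s.
Δv₂ = v_c2 − v_a = 1265 m/s.
Total Δv = Δv₁ + Δv₂ = 2919 m/s.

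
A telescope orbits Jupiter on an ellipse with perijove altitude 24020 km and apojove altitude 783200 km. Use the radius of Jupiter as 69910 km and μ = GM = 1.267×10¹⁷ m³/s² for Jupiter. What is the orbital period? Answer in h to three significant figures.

T ≈ 50.5 h

r_p = 69910 + 24020 = 93930 km = 9.3930×10⁷ m.
r_a = 69910 + 783200 = 853110 km = 8.5311×10⁸ m.
Semi-major axis a = (r_p + r_a)/2 = (93930 + 8.5311×10⁵)/2 = 4.7352×10⁵ km = 4.735×10⁸ m.
By Kepler's third law T = 2π√(a³/μ) = 2π × 2.895×10⁴ = 1.819×10⁵ s.
= 50.52 h.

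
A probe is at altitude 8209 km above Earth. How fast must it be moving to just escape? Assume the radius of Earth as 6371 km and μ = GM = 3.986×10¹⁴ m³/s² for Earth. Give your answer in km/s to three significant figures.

v_esc ≈ 7.39 km/s

r = 6371 + 8209 = 14580 km = 1.4580×10⁷ m.
Escape speed v_esc = √(2μ/r) = √(2 × 3.986×10¹⁴ / 1.458×10⁷) = √(5.468×10⁷) = 7394 m/s.
= 7.394 km/s.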